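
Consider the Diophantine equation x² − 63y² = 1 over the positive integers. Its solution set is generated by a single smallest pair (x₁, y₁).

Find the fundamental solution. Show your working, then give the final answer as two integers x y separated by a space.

8 1

[7; 1,14] for √63; ℓ=2 ⇒ convergent index 1
i=0: a=7 ⇒ p=7, q=1
i=1: a=1 ⇒ p=8, q=1
fundamental: x₁=8, y₁=1  (since 64 − 63·1 = 1)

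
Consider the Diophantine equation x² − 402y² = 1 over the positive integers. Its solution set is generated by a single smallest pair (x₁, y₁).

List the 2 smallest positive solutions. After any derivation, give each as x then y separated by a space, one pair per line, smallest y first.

[20; 20,40] for √402; ℓ=2 ⇒ convergent index 1
step 0: (20, 1)  from 20·(1,0) + (0,1)
step 1: (401, 20)  from 20·(20,1) + (1,0)
fundamental: x₁=401, y₁=20  (since 160801 − 402·400 = 1)
(x_2, y_2) = (401·401 + 402·20·20, 401·20 + 20·401) = (321601, 16040)

401 20
321601 16040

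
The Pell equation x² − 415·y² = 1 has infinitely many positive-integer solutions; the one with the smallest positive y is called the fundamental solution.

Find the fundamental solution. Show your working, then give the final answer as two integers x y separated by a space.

√415 = [20; 2,1,2,4,6,…,1,2,40, …], period ℓ=16 (even) → k=15
step 0: (20, 1)  from 20·(1,0) + (0,1)
…
step 5: (4441, 218)  from 6·(713,35) + (163,8)
step 6: (5154, 253)  from 1·(4441,218) + (713,35)
…
step 12: (2110961, 103623)  from 4·(508372,24955) + (77473,3803)
step 13: (4730294, 232201)  from 2·(2110961,103623) + (508372,24955)
step 14: (6841255, 335824)  from 1·(4730294,232201) + (2110961,103623)
step 15: (18412804, 903849)  from 2·(6841255,335824) + (4730294,232201)
(x₁, y₁) = (18412804, 903849);  18412804² − 415·903849² = 1 ✓

18412804 903849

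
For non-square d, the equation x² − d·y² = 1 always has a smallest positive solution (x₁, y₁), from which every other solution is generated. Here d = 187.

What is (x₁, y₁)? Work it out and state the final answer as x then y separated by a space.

√187 → a₀=13, period (1,2,13,2,1,26); ℓ=6 even so k=5
i=0: a=13 ⇒ p=13, q=1
i=1: a=1 ⇒ p=14, q=1
…
i=4: a=2 ⇒ p=1135, q=83
i=5: a=1 ⇒ p=1682, q=123
(x₁, y₁) = (1682, 123);  1682² − 187·123² = 1 ✓

1682 123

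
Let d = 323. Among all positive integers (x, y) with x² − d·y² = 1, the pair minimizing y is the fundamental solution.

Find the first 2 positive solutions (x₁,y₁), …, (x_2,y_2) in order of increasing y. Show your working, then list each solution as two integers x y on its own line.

18 1
647 36

[17; 1,34] for √323; ℓ=2 ⇒ convergent index 1
step 0: (17, 1)  from 17·(1,0) + (0,1)
step 1: (18, 1)  from 1·(17,1) + (1,0)
(x₁, y₁) = (18, 1);  18² − 323·1² = 1 ✓
(18+1√323)^2 = 647 + 36√323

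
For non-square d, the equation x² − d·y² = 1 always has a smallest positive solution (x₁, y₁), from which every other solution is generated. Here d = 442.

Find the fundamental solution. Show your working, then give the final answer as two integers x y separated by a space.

√442 = [21; 42, …], period ℓ=1 (odd) → k=1
i=0: a=21 ⇒ p=21, q=1
i=1: a=42 ⇒ p=883, q=42
(x₁, y₁) = (883, 42);  883² − 442·42² = 1 ✓

883 42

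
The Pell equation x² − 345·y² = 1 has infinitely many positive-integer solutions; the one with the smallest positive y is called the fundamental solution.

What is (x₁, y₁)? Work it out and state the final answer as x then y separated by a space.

6761 364

d=345: √d = [18; 1,1,2,1,6,1,2,1,1,36] (ℓ=10, even), read p_9/q_9
k=0  a_k=18  p_k/q_k = 18/1
…
k=3  a_k=2  p_k/q_k = 93/5
k=4  a_k=1  p_k/q_k = 130/7
k=5  a_k=6  p_k/q_k = 873/47
k=6  a_k=1  p_k/q_k = 1003/54
k=7  a_k=2  p_k/q_k = 2879/155
k=8  a_k=1  p_k/q_k = 3882/209
k=9  a_k=1  p_k/q_k = 6761/364
fundamental: x₁=6761, y₁=364  (since 45711121 − 345·132496 = 1)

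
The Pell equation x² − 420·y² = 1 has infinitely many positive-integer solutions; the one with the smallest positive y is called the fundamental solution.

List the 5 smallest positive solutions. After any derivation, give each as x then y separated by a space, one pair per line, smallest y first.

[20; 2,40] for √420; ℓ=2 ⇒ convergent index 1
i=0: a=20 ⇒ p=20, q=1
i=1: a=2 ⇒ p=41, q=2
(x₁, y₁) = (41, 2);  41² − 420·2² = 1 ✓
n=2: (41,2)∘(41,2) = (41·41+420·2·2, 41·2+2·41) = (3361,164)
n=3: (3361,164)∘(41,2) = (41·3361+420·2·164, 41·164+2·3361) = (275561,13446)
n=4: (275561,13446)∘(41,2) = (41·275561+420·2·13446, 41·13446+2·275561) = (22592641,1102408)
n=5: (22592641,1102408)∘(41,2) = (41·22592641+420·2·1102408, 41·1102408+2·22592641) = (1852321001,90384010)

41 2
3361 164
275561 13446
22592641 1102408
1852321001 90384010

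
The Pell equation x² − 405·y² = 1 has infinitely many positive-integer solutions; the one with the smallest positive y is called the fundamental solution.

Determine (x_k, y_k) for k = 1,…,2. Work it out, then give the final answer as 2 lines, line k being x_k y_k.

[20; 8,40] for √405; ℓ=2 ⇒ convergent index 1
a_0=20:  p_0=20·1+0=20,  q_0=20·0+1=1
a_1=8:  p_1=8·20+1=161,  q_1=8·1+0=8
(x₁, y₁) = (161, 8);  161² − 405·8² = 1 ✓
k=2:  x_2 = 161·161+405·8·8 = 51841,  y_2 = 161·8+8·161 = 2576

161 8
51841 2576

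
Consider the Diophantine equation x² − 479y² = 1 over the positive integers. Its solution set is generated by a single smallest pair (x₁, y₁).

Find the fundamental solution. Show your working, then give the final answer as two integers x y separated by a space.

d=479: √d = [21; 1,7,1,3,2,21,2,3,1,7,1,42] (ℓ=12, even), read p_11/q_11
a_0=21:  p_0=21·1+0=21,  q_0=21·0+1=1
a_1=1:  p_1=1·21+1=22,  q_1=1·1+0=1
…
a_10=7:  p_10=7·340591+264712=2648849,  q_10=7·15562+12095=121029
a_11=1:  p_11=1·2648849+340591=2989440,  q_11=1·121029+15562=136591
→ (2989440, 136591).  Check: 2989440²=8936751513600, 479·136591²=8936751513599, difference 1.

2989440 136591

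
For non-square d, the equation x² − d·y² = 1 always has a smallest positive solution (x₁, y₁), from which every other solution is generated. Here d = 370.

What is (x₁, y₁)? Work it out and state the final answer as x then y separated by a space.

√370 → a₀=19, period (4,4,38); ℓ=3 odd so k=5
a_0=19:  p_0=19·1+0=19,  q_0=19·0+1=1
…
a_4=4:  p_4=4·12503+327=50339,  q_4=4·650+17=2617
a_5=4:  p_5=4·50339+12503=213859,  q_5=4·2617+650=11118
→ (213859, 11118).  Check: 213859²=45735671881, 370·11118²=45735671880, difference 1.

213859 11118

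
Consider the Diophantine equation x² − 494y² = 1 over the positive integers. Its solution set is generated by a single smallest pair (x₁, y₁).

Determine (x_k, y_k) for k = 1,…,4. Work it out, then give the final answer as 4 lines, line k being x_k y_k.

73035 3286
10668222449 479986020
1558307253052395 70111557938114
227621940442695115201 10241195267540325960

√494 → a₀=22, period (4,2,2,1,2,1,2,2,4,44); ℓ=10 even so k=9
k=0  a_k=22  p_k/q_k = 22/1
k=1  a_k=4  p_k/q_k = 89/4
k=2  a_k=2  p_k/q_k = 200/9
…
k=4  a_k=1  p_k/q_k = 689/31
…
k=8  a_k=2  p_k/q_k = 16514/743
k=9  a_k=4  p_k/q_k = 73035/3286
→ (73035, 3286).  Check: 73035²=5334111225, 494·3286²=5334111224, difference 1.
(x_2, y_2) = (73035·73035 + 494·3286·3286, 73035·3286 + 3286·73035) = (10668222449, 479986020)
(x_3, y_3) = (73035·10668222449 + 494·3286·479986020, 73035·479986020 + 3286·10668222449) = (1558307253052395, 70111557938114)
(x_4, y_4) = (73035·1558307253052395 + 494·3286·70111557938114, 73035·70111557938114 + 3286·1558307253052395) = (227621940442695115201, 10241195267540325960)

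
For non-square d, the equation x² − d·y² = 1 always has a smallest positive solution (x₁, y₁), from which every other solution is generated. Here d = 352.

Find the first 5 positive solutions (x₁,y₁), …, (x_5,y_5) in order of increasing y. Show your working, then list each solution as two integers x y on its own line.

77617 4137
12048797377 642203058
1870383011943601 99691749501435
290347036464004160257 15475549041463557732
45071731856582838801391537 2402331379802862171467853

√352 → a₀=18, period (1,3,5,9,5,3,1,36); ℓ=8 even so k=7
i=0: a=18 ⇒ p=18, q=1
…
i=5: a=5 ⇒ p=18499, q=986
i=6: a=3 ⇒ p=59118, q=3151
i=7: a=1 ⇒ p=77617, q=4137
fundamental: x₁=77617, y₁=4137  (since 6024398689 − 352·17114769 = 1)
n=2: (77617,4137)∘(77617,4137) = (77617·77617+352·4137·4137, 77617·4137+4137·77617) = (12048797377,642203058)
n=3: (12048797377,642203058)∘(77617,4137) = (77617·12048797377+352·4137·642203058, 77617·642203058+4137·12048797377) = (1870383011943601,99691749501435)
n=4: (1870383011943601,99691749501435)∘(77617,4137) = (77617·1870383011943601+352·4137·99691749501435, 77617·99691749501435+4137·1870383011943601) = (290347036464004160257,15475549041463557732)
n=5: (290347036464004160257,15475549041463557732)∘(77617,4137) = (77617·290347036464004160257+352·4137·15475549041463557732, 77617·15475549041463557732+4137·290347036464004160257) = (45071731856582838801391537,2402331379802862171467853)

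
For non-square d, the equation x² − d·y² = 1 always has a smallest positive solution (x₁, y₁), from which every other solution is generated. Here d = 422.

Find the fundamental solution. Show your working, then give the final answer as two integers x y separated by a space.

7022501 341850

√422 → a₀=20, period (1,1,5,2,1,…,1,1,40); ℓ=14 even so k=13
a_0=20:  p_0=20·1+0=20,  q_0=20·0+1=1
a_1=1:  p_1=1·20+1=21,  q_1=1·1+0=1
…
a_3=5:  p_3=5·41+21=226,  q_3=5·2+1=11
…
a_6=3:  p_6=3·719+493=2650,  q_6=3·35+24=129
…
a_9=1:  p_9=1·163807+53719=217526,  q_9=1·7974+2615=10589
a_10=2:  p_10=2·217526+163807=598859,  q_10=2·10589+7974=29152
…
a_12=1:  p_12=1·3211821+598859=3810680,  q_12=1·156349+29152=185501
a_13=1:  p_13=1·3810680+3211821=7022501,  q_13=1·185501+156349=341850
(x₁, y₁) = (7022501, 341850);  7022501² − 422·341850² = 1 ✓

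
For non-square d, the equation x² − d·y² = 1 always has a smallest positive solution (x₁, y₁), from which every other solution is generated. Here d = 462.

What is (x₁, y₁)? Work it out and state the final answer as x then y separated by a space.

√462 → a₀=21, period (2,42); ℓ=2 even so k=1
a_0=21:  p_0=21·1+0=21,  q_0=21·0+1=1
a_1=2:  p_1=2·21+1=43,  q_1=2·1+0=2
→ (43, 2).  Check: 43²=1849, 462·2²=1848, difference 1.

43 2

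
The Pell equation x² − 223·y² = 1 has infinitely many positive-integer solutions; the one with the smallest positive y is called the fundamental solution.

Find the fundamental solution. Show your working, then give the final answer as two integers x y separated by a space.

224 15

√223 = [14; 1,13,1,28, …], period ℓ=4 (even) → k=3
step 0: (14, 1)  from 14·(1,0) + (0,1)
step 1: (15, 1)  from 1·(14,1) + (1,0)
step 2: (209, 14)  from 13·(15,1) + (14,1)
step 3: (224, 15)  from 1·(209,14) + (15,1)
(x₁, y₁) = (224, 15);  224² − 223·15² = 1 ✓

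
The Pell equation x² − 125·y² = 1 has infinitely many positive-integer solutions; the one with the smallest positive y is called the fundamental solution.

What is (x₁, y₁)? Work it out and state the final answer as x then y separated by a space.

930249 83204

d=125: √d = [11; 5,1,1,5,22] (ℓ=5, odd), read p_9/q_9
k=0  a_k=11  p_k/q_k = 11/1
…
k=4  a_k=5  p_k/q_k = 682/61
…
k=6  a_k=5  p_k/q_k = 76317/6826
…
k=8  a_k=1  p_k/q_k = 167761/15005
k=9  a_k=5  p_k/q_k = 930249/83204
→ (930249, 83204).  Check: 930249²=865363202001, 125·83204²=865363202000, difference 1.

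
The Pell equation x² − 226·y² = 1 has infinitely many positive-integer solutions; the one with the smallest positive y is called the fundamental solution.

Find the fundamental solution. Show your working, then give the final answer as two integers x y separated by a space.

451 30

√226 = [15; 30, …], period ℓ=1 (odd) → k=1
i=0: a=15 ⇒ p=15, q=1
i=1: a=30 ⇒ p=451, q=30
fundamental: x₁=451, y₁=30  (since 203401 − 226·900 = 1)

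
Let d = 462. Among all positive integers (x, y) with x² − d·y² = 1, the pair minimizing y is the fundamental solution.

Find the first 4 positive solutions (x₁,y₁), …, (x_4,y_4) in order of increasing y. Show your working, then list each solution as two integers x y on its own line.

43 2
3697 172
317899 14790
27335617 1271768

d=462: √d = [21; 2,42] (ℓ=2, even), read p_1/q_1
step 0: (21, 1)  from 21·(1,0) + (0,1)
step 1: (43, 2)  from 2·(21,1) + (1,0)
fundamental: x₁=43, y₁=2  (since 1849 − 462·4 = 1)
(x_2, y_2) = (43·43 + 462·2·2, 43·2 + 2·43) = (3697, 172)
(x_3, y_3) = (43·3697 + 462·2·172, 43·172 + 2·3697) = (317899, 14790)
(x_4, y_4) = (43·317899 + 462·2·14790, 43·14790 + 2·317899) = (27335617, 1271768)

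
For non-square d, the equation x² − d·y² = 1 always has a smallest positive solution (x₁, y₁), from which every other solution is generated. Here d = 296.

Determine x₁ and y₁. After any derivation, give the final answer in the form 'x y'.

[17; 4,1,7,1,4,34] for √296; ℓ=6 ⇒ convergent index 5
k=0  a_k=17  p_k/q_k = 17/1
k=1  a_k=4  p_k/q_k = 69/4
k=2  a_k=1  p_k/q_k = 86/5
k=3  a_k=7  p_k/q_k = 671/39
k=4  a_k=1  p_k/q_k = 757/44
k=5  a_k=4  p_k/q_k = 3699/215
fundamental: x₁=3699, y₁=215  (since 13682601 − 296·46225 = 1)

3699 215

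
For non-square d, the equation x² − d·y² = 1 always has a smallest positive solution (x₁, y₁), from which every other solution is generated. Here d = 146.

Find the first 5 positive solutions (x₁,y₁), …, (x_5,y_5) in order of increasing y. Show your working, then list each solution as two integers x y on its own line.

d=146: √d = [12; 12,24] (ℓ=2, even), read p_1/q_1
a_0=12:  p_0=12·1+0=12,  q_0=12·0+1=1
a_1=12:  p_1=12·12+1=145,  q_1=12·1+0=12
fundamental: x₁=145, y₁=12  (since 21025 − 146·144 = 1)
(x_2, y_2) = (145·145 + 146·12·12, 145·12 + 12·145) = (42049, 3480)
(x_3, y_3) = (145·42049 + 146·12·3480, 145·3480 + 12·42049) = (12194065, 1009188)
(x_4, y_4) = (145·12194065 + 146·12·1009188, 145·1009188 + 12·12194065) = (3536236801, 292661040)
(x_5, y_5) = (145·3536236801 + 146·12·292661040, 145·292661040 + 12·3536236801) = (1025496478225, 84870692412)

145 12
42049 3480
12194065 1009188
3536236801 292661040
1025496478225 84870692412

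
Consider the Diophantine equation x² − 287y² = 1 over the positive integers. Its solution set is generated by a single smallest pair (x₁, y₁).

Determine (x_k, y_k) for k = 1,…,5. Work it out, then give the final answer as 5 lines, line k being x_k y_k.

288 17
165887 9792
95550624 5640175
55036993537 3248731008
31701212726688 1871263420433

d=287: √d = [16; 1,15,1,32] (ℓ=4, even), read p_3/q_3
k=0  a_k=16  p_k/q_k = 16/1
…
k=2  a_k=15  p_k/q_k = 271/16
k=3  a_k=1  p_k/q_k = 288/17
(x₁, y₁) = (288, 17);  288² − 287·17² = 1 ✓
n=2: (288,17)∘(288,17) = (288·288+287·17·17, 288·17+17·288) = (165887,9792)
n=3: (165887,9792)∘(288,17) = (288·165887+287·17·9792, 288·9792+17·165887) = (95550624,5640175)
n=4: (95550624,5640175)∘(288,17) = (288·95550624+287·17·5640175, 288·5640175+17·95550624) = (55036993537,3248731008)
n=5: (55036993537,3248731008)∘(288,17) = (288·55036993537+287·17·3248731008, 288·3248731008+17·55036993537) = (31701212726688,1871263420433)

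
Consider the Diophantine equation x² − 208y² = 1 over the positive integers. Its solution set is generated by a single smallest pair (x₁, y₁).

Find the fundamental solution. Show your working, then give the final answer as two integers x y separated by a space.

√208 → a₀=14, period (2,2,1,2,2,28); ℓ=6 even so k=5
step 0: (14, 1)  from 14·(1,0) + (0,1)
…
step 3: (101, 7)  from 1·(72,5) + (29,2)
step 4: (274, 19)  from 2·(101,7) + (72,5)
step 5: (649, 45)  from 2·(274,19) + (101,7)
→ (649, 45).  Check: 649²=421201, 208·45²=421200, difference 1.

649 45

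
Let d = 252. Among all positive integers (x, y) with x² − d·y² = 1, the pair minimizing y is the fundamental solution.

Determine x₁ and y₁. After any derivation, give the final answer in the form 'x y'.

127 8

[15; 1,6,1,30] for √252; ℓ=4 ⇒ convergent index 3
i=0: a=15 ⇒ p=15, q=1
…
i=2: a=6 ⇒ p=111, q=7
i=3: a=1 ⇒ p=127, q=8
(x₁, y₁) = (127, 8);  127² − 252·8² = 1 ✓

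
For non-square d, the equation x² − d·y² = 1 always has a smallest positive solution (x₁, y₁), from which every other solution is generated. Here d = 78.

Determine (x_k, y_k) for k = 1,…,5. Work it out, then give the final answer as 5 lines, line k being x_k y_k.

53 6
5617 636
595349 67410
63101377 7144824
6688150613 757283934

√78 → a₀=8, period (1,4,1,16); ℓ=4 even so k=3
a_0=8:  p_0=8·1+0=8,  q_0=8·0+1=1
…
a_2=4:  p_2=4·9+8=44,  q_2=4·1+1=5
a_3=1:  p_3=1·44+9=53,  q_3=1·5+1=6
(x₁, y₁) = (53, 6);  53² − 78·6² = 1 ✓
n=2: (53,6)∘(53,6) = (53·53+78·6·6, 53·6+6·53) = (5617,636)
n=3: (5617,636)∘(53,6) = (53·5617+78·6·636, 53·636+6·5617) = (595349,67410)
n=4: (595349,67410)∘(53,6) = (53·595349+78·6·67410, 53·67410+6·595349) = (63101377,7144824)
n=5: (63101377,7144824)∘(53,6) = (53·63101377+78·6·7144824, 53·7144824+6·63101377) = (6688150613,757283934)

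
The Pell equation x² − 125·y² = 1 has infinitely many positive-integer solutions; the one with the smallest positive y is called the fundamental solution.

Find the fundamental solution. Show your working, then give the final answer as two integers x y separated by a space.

√125 → a₀=11, period (5,1,1,5,22); ℓ=5 odd so k=9
step 0: (11, 1)  from 11·(1,0) + (0,1)
step 1: (56, 5)  from 5·(11,1) + (1,0)
…
step 3: (123, 11)  from 1·(67,6) + (56,5)
…
step 5: (15127, 1353)  from 22·(682,61) + (123,11)
step 6: (76317, 6826)  from 5·(15127,1353) + (682,61)
…
step 8: (167761, 15005)  from 1·(91444,8179) + (76317,6826)
step 9: (930249, 83204)  from 5·(167761,15005) + (91444,8179)
→ (930249, 83204).  Check: 930249²=865363202001, 125·83204²=865363202000, difference 1.

930249 83204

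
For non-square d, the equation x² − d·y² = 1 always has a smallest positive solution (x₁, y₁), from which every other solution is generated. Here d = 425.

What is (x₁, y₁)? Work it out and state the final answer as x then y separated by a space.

√425 = [20; 1,1,1,1,1,1,40, …], period ℓ=7 (odd) → k=13
step 0: (20, 1)  from 20·(1,0) + (0,1)
step 1: (21, 1)  from 1·(20,1) + (1,0)
…
step 3: (62, 3)  from 1·(41,2) + (21,1)
…
step 5: (165, 8)  from 1·(103,5) + (62,3)
step 6: (268, 13)  from 1·(165,8) + (103,5)
step 7: (10885, 528)  from 40·(268,13) + (165,8)
step 8: (11153, 541)  from 1·(10885,528) + (268,13)
step 9: (22038, 1069)  from 1·(11153,541) + (10885,528)
…
step 12: (88420, 4289)  from 1·(55229,2679) + (33191,1610)
step 13: (143649, 6968)  from 1·(88420,4289) + (55229,2679)
(x₁, y₁) = (143649, 6968);  143649² − 425·6968² = 1 ✓

143649 6968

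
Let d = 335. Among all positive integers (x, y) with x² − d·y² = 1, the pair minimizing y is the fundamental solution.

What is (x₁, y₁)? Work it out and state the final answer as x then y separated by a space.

√335 = [18; 3,3,3,36, …], period ℓ=4 (even) → k=3
a_0=18:  p_0=18·1+0=18,  q_0=18·0+1=1
…
a_2=3:  p_2=3·55+18=183,  q_2=3·3+1=10
a_3=3:  p_3=3·183+55=604,  q_3=3·10+3=33
(x₁, y₁) = (604, 33);  604² − 335·33² = 1 ✓

604 33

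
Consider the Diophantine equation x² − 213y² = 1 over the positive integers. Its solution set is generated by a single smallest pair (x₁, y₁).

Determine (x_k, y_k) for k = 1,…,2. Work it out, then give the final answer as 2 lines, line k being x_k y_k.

194399 13320
75581942401 5178789360

√213 = [14; 1,1,2,6,1,8,1,6,2,1,1,28, …], period ℓ=12 (even) → k=11
i=0: a=14 ⇒ p=14, q=1
…
i=4: a=6 ⇒ p=467, q=32
i=5: a=1 ⇒ p=540, q=37
…
i=7: a=1 ⇒ p=5327, q=365
i=8: a=6 ⇒ p=36749, q=2518
i=9: a=2 ⇒ p=78825, q=5401
i=10: a=1 ⇒ p=115574, q=7919
i=11: a=1 ⇒ p=194399, q=13320
→ (194399, 13320).  Check: 194399²=37790971201, 213·13320²=37790971200, difference 1.
k=2:  x_2 = 194399·194399+213·13320·13320 = 75581942401,  y_2 = 194399·13320+13320·194399 = 5178789360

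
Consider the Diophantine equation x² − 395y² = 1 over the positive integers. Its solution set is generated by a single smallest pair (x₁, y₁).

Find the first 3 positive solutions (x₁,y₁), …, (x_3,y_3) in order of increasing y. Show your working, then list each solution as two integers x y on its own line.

√395 → a₀=19, period (1,6,1,38); ℓ=4 even so k=3
k=0  a_k=19  p_k/q_k = 19/1
k=1  a_k=1  p_k/q_k = 20/1
k=2  a_k=6  p_k/q_k = 139/7
k=3  a_k=1  p_k/q_k = 159/8
→ (159, 8).  Check: 159²=25281, 395·8²=25280, difference 1.
n=2: (159,8)∘(159,8) = (159·159+395·8·8, 159·8+8·159) = (50561,2544)
n=3: (50561,2544)∘(159,8) = (159·50561+395·8·2544, 159·2544+8·50561) = (16078239,808984)

159 8
50561 2544
16078239 808984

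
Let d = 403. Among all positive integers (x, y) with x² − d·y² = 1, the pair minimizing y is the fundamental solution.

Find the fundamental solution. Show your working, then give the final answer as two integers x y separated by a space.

d=403: √d = [20; 13,2,1,3,1,3,1,2,13,40] (ℓ=10, even), read p_9/q_9
k=0  a_k=20  p_k/q_k = 20/1
k=1  a_k=13  p_k/q_k = 261/13
…
k=5  a_k=1  p_k/q_k = 3754/187
…
k=8  a_k=2  p_k/q_k = 50147/2498
k=9  a_k=13  p_k/q_k = 669878/33369
(x₁, y₁) = (669878, 33369);  669878² − 403·33369² = 1 ✓

669878 33369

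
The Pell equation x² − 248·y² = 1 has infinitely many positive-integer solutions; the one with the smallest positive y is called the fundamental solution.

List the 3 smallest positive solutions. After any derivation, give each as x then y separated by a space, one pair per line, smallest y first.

√248 → a₀=15, period (1,2,1,30); ℓ=4 even so k=3
k=0  a_k=15  p_k/q_k = 15/1
k=1  a_k=1  p_k/q_k = 16/1
k=2  a_k=2  p_k/q_k = 47/3
k=3  a_k=1  p_k/q_k = 63/4
→ (63, 4).  Check: 63²=3969, 248·4²=3968, difference 1.
n=2: (63,4)∘(63,4) = (63·63+248·4·4, 63·4+4·63) = (7937,504)
n=3: (7937,504)∘(63,4) = (63·7937+248·4·504, 63·504+4·7937) = (999999,63500)

63 4
7937 504
999999 63500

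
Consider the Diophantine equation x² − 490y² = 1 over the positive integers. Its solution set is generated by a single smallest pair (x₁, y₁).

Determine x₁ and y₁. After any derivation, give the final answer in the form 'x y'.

1039681 46968

d=490: √d = [22; 7,2,1,4,4,4,1,2,7,44] (ℓ=10, even), read p_9/q_9
step 0: (22, 1)  from 22·(1,0) + (0,1)
…
step 4: (2280, 103)  from 4·(487,22) + (332,15)
…
step 7: (50315, 2273)  from 1·(40708,1839) + (9607,434)
step 8: (141338, 6385)  from 2·(50315,2273) + (40708,1839)
step 9: (1039681, 46968)  from 7·(141338,6385) + (50315,2273)
→ (1039681, 46968).  Check: 1039681²=1080936581761, 490·46968²=1080936581760, difference 1.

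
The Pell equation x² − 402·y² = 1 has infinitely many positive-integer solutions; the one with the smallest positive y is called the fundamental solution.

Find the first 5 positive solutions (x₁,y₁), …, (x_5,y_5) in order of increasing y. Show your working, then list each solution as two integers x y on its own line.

401 20
321601 16040
257923601 12864060
206854406401 10316960080
165896976010001 8274189120100

√402 = [20; 20,40, …], period ℓ=2 (even) → k=1
a_0=20:  p_0=20·1+0=20,  q_0=20·0+1=1
a_1=20:  p_1=20·20+1=401,  q_1=20·1+0=20
(x₁, y₁) = (401, 20);  401² − 402·20² = 1 ✓
n=2: (401,20)∘(401,20) = (401·401+402·20·20, 401·20+20·401) = (321601,16040)
n=3: (321601,16040)∘(401,20) = (401·321601+402·20·16040, 401·16040+20·321601) = (257923601,12864060)
n=4: (257923601,12864060)∘(401,20) = (401·257923601+402·20·12864060, 401·12864060+20·257923601) = (206854406401,10316960080)
n=5: (206854406401,10316960080)∘(401,20) = (401·206854406401+402·20·10316960080, 401·10316960080+20·206854406401) = (165896976010001,8274189120100)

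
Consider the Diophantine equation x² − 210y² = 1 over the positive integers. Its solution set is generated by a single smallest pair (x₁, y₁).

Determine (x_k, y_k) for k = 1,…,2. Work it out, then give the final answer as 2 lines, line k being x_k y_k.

29 2
1681 116

d=210: √d = [14; 2,28] (ℓ=2, even), read p_1/q_1
step 0: (14, 1)  from 14·(1,0) + (0,1)
step 1: (29, 2)  from 2·(14,1) + (1,0)
→ (29, 2).  Check: 29²=841, 210·2²=840, difference 1.
n=2: (29,2)∘(29,2) = (29·29+210·2·2, 29·2+2·29) = (1681,116)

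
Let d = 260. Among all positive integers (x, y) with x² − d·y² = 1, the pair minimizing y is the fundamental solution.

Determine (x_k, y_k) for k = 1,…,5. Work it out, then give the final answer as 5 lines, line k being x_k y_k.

129 8
33281 2064
8586369 532504
2215249921 137383968
571525893249 35444531240

[16; 8,32] for √260; ℓ=2 ⇒ convergent index 1
k=0  a_k=16  p_k/q_k = 16/1
k=1  a_k=8  p_k/q_k = 129/8
→ (129, 8).  Check: 129²=16641, 260·8²=16640, difference 1.
(129+8√260)^2 = 33281 + 2064√260
(129+8√260)^3 = 8586369 + 532504√260
(129+8√260)^4 = 2215249921 + 137383968√260
(129+8√260)^5 = 571525893249 + 35444531240√260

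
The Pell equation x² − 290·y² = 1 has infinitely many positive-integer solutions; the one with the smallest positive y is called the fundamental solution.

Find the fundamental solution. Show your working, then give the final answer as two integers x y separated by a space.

√290 → a₀=17, period (34); ℓ=1 odd so k=1
a_0=17:  p_0=17·1+0=17,  q_0=17·0+1=1
a_1=34:  p_1=34·17+1=579,  q_1=34·1+0=34
→ (579, 34).  Check: 579²=335241, 290·34²=335240, difference 1.

579 34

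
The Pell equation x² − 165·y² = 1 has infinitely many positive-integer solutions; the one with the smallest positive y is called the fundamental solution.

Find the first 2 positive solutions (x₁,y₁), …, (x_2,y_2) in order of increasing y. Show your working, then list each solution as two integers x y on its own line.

1079 84
2328481 181272

[12; 1,5,2,5,1,24] for √165; ℓ=6 ⇒ convergent index 5
a_0=12:  p_0=12·1+0=12,  q_0=12·0+1=1
…
a_2=5:  p_2=5·13+12=77,  q_2=5·1+1=6
…
a_4=5:  p_4=5·167+77=912,  q_4=5·13+6=71
a_5=1:  p_5=1·912+167=1079,  q_5=1·71+13=84
fundamental: x₁=1079, y₁=84  (since 1164241 − 165·7056 = 1)
k=2:  x_2 = 1079·1079+165·84·84 = 2328481,  y_2 = 1079·84+84·1079 = 181272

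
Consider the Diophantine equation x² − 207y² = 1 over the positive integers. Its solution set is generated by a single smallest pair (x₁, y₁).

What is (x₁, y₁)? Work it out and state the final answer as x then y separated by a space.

√207 = [14; 2,1,1,2,1,1,2,28, …], period ℓ=8 (even) → k=7
step 0: (14, 1)  from 14·(1,0) + (0,1)
step 1: (29, 2)  from 2·(14,1) + (1,0)
step 2: (43, 3)  from 1·(29,2) + (14,1)
step 3: (72, 5)  from 1·(43,3) + (29,2)
…
step 5: (259, 18)  from 1·(187,13) + (72,5)
step 6: (446, 31)  from 1·(259,18) + (187,13)
step 7: (1151, 80)  from 2·(446,31) + (259,18)
fundamental: x₁=1151, y₁=80  (since 1324801 − 207·6400 = 1)

1151 80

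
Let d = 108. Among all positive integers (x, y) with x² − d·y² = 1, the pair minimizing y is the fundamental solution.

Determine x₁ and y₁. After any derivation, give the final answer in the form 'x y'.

1351 130

[10; 2,1,1,4,1,1,2,20] for √108; ℓ=8 ⇒ convergent index 7
i=0: a=10 ⇒ p=10, q=1
i=1: a=2 ⇒ p=21, q=2
…
i=3: a=1 ⇒ p=52, q=5
i=4: a=4 ⇒ p=239, q=23
i=5: a=1 ⇒ p=291, q=28
i=6: a=1 ⇒ p=530, q=51
i=7: a=2 ⇒ p=1351, q=130
→ (1351, 130).  Check: 1351²=1825201, 108·130²=1825200, difference 1.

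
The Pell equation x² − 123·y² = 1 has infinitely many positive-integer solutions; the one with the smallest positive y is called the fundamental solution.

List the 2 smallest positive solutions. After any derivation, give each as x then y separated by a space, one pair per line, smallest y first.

122 11
29767 2684

√123 = [11; 11,22, …], period ℓ=2 (even) → k=1
k=0  a_k=11  p_k/q_k = 11/1
k=1  a_k=11  p_k/q_k = 122/11
fundamental: x₁=122, y₁=11  (since 14884 − 123·121 = 1)
(x_2, y_2) = (122·122 + 123·11·11, 122·11 + 11·122) = (29767, 2684)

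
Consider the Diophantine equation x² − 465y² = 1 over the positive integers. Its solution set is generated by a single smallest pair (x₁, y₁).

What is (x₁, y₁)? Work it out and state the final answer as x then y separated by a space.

15871 736

[21; 1,1,3,2,2,2,3,1,1,42] for √465; ℓ=10 ⇒ convergent index 9
step 0: (21, 1)  from 21·(1,0) + (0,1)
…
step 2: (43, 2)  from 1·(22,1) + (21,1)
step 3: (151, 7)  from 3·(43,2) + (22,1)
…
step 5: (841, 39)  from 2·(345,16) + (151,7)
step 6: (2027, 94)  from 2·(841,39) + (345,16)
…
step 8: (8949, 415)  from 1·(6922,321) + (2027,94)
step 9: (15871, 736)  from 1·(8949,415) + (6922,321)
fundamental: x₁=15871, y₁=736  (since 251888641 − 465·541696 = 1)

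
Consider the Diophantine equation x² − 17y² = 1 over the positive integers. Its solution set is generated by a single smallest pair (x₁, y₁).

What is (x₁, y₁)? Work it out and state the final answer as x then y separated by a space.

√17 → a₀=4, period (8); ℓ=1 odd so k=1
a_0=4:  p_0=4·1+0=4,  q_0=4·0+1=1
a_1=8:  p_1=8·4+1=33,  q_1=8·1+0=8
(x₁, y₁) = (33, 8);  33² − 17·8² = 1 ✓

33 8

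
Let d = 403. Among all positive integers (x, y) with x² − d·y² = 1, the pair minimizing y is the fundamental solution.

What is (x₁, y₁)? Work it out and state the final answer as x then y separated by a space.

669878 33369

√403 = [20; 13,2,1,3,1,3,1,2,13,40, …], period ℓ=10 (even) → k=9
k=0  a_k=20  p_k/q_k = 20/1
…
k=2  a_k=2  p_k/q_k = 542/27
k=3  a_k=1  p_k/q_k = 803/40
k=4  a_k=3  p_k/q_k = 2951/147
k=5  a_k=1  p_k/q_k = 3754/187
…
k=7  a_k=1  p_k/q_k = 17967/895
k=8  a_k=2  p_k/q_k = 50147/2498
k=9  a_k=13  p_k/q_k = 669878/33369
(x₁, y₁) = (669878, 33369);  669878² − 403·33369² = 1 ✓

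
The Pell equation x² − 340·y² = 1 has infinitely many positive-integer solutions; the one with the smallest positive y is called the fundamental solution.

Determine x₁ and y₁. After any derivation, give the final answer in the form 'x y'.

√340 → a₀=18, period (2,3,1,1,1,…,3,2,36); ℓ=14 even so k=13
a_0=18:  p_0=18·1+0=18,  q_0=18·0+1=1
…
a_3=1:  p_3=1·129+37=166,  q_3=1·7+2=9
…
a_7=8:  p_7=8·756+461=6509,  q_7=8·41+25=353
a_8=1:  p_8=1·6509+756=7265,  q_8=1·353+41=394
…
a_10=1:  p_10=1·13774+7265=21039,  q_10=1·747+394=1141
…
a_12=3:  p_12=3·34813+21039=125478,  q_12=3·1888+1141=6805
a_13=2:  p_13=2·125478+34813=285769,  q_13=2·6805+1888=15498
→ (285769, 15498).  Check: 285769²=81663921361, 340·15498²=81663921360, difference 1.

285769 15498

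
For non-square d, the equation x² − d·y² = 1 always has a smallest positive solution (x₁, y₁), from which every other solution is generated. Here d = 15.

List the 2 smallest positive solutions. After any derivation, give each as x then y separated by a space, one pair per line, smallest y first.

4 1
31 8

√15 → a₀=3, period (1,6); ℓ=2 even so k=1
a_0=3:  p_0=3·1+0=3,  q_0=3·0+1=1
a_1=1:  p_1=1·3+1=4,  q_1=1·1+0=1
fundamental: x₁=4, y₁=1  (since 16 − 15·1 = 1)
n=2: (4,1)∘(4,1) = (4·4+15·1·1, 4·1+1·4) = (31,8)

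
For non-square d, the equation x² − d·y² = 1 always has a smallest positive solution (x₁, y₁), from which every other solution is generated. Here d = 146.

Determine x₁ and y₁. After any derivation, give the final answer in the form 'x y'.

145 12

√146 → a₀=12, period (12,24); ℓ=2 even so k=1
step 0: (12, 1)  from 12·(1,0) + (0,1)
step 1: (145, 12)  from 12·(12,1) + (1,0)
→ (145, 12).  Check: 145²=21025, 146·12²=21024, difference 1.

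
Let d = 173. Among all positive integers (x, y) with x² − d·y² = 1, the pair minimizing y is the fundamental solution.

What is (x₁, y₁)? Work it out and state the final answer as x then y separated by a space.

2499849 190060

[13; 6,1,1,6,26] for √173; ℓ=5 ⇒ convergent index 9
k=0  a_k=13  p_k/q_k = 13/1
k=1  a_k=6  p_k/q_k = 79/6
…
k=5  a_k=26  p_k/q_k = 29239/2223
k=6  a_k=6  p_k/q_k = 176552/13423
k=7  a_k=1  p_k/q_k = 205791/15646
k=8  a_k=1  p_k/q_k = 382343/29069
k=9  a_k=6  p_k/q_k = 2499849/190060
→ (2499849, 190060).  Check: 2499849²=6249245022801, 173·190060²=6249245022800, difference 1.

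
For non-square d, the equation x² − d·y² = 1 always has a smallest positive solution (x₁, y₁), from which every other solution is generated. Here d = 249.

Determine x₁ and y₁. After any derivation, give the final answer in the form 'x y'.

8553815 542076

d=249: √d = [15; 1,3,1,1,5,…,3,1,30] (ℓ=16, even), read p_15/q_15
i=0: a=15 ⇒ p=15, q=1
i=1: a=1 ⇒ p=16, q=1
i=2: a=3 ⇒ p=63, q=4
i=3: a=1 ⇒ p=79, q=5
i=4: a=1 ⇒ p=142, q=9
i=5: a=5 ⇒ p=789, q=50
…
i=7: a=3 ⇒ p=3582, q=227
…
i=9: a=3 ⇒ p=113835, q=7214
i=10: a=1 ⇒ p=150586, q=9543
…
i=14: a=3 ⇒ p=6669699, q=422675
i=15: a=1 ⇒ p=8553815, q=542076
→ (8553815, 542076).  Check: 8553815²=73167751054225, 249·542076²=73167751054224, difference 1.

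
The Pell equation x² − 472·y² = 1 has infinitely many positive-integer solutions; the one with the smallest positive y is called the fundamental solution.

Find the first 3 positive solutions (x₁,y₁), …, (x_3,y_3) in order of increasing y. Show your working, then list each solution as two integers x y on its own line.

306917 14127
188396089777 8671632918
115643925371868101 5322943120573485

d=472: √d = [21; 1,2,1,1,1,…,2,1,42] (ℓ=14, even), read p_13/q_13
step 0: (21, 1)  from 21·(1,0) + (0,1)
step 1: (22, 1)  from 1·(21,1) + (1,0)
step 2: (65, 3)  from 2·(22,1) + (21,1)
…
step 5: (239, 11)  from 1·(152,7) + (87,4)
…
step 7: (5779, 266)  from 5·(1108,51) + (239,11)
step 8: (24224, 1115)  from 4·(5779,266) + (1108,51)
step 9: (30003, 1381)  from 1·(24224,1115) + (5779,266)
step 10: (54227, 2496)  from 1·(30003,1381) + (24224,1115)
…
step 12: (222687, 10250)  from 2·(84230,3877) + (54227,2496)
step 13: (306917, 14127)  from 1·(222687,10250) + (84230,3877)
fundamental: x₁=306917, y₁=14127  (since 94198044889 − 472·199572129 = 1)
n=2: (306917,14127)∘(306917,14127) = (306917·306917+472·14127·14127, 306917·14127+14127·306917) = (188396089777,8671632918)
n=3: (188396089777,8671632918)∘(306917,14127) = (306917·188396089777+472·14127·8671632918, 306917·8671632918+14127·188396089777) = (115643925371868101,5322943120573485)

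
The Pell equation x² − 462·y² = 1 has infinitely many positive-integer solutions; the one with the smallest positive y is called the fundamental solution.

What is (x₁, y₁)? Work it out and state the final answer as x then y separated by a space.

[21; 2,42] for √462; ℓ=2 ⇒ convergent index 1
step 0: (21, 1)  from 21·(1,0) + (0,1)
step 1: (43, 2)  from 2·(21,1) + (1,0)
fundamental: x₁=43, y₁=2  (since 1849 − 462·4 = 1)

43 2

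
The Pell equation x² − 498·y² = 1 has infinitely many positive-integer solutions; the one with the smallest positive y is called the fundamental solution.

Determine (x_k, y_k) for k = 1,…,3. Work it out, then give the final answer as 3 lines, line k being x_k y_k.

[22; 3,6,22,6,3,44] for √498; ℓ=6 ⇒ convergent index 5
k=0  a_k=22  p_k/q_k = 22/1
…
k=4  a_k=6  p_k/q_k = 56794/2545
k=5  a_k=3  p_k/q_k = 179777/8056
(x₁, y₁) = (179777, 8056);  179777² − 498·8056² = 1 ✓
n=2: (179777,8056)∘(179777,8056) = (179777·179777+498·8056·8056, 179777·8056+8056·179777) = (64639539457,2896567024)
n=3: (64639539457,2896567024)∘(179777,8056) = (179777·64639539457+498·8056·2896567024, 179777·2896567024+8056·64639539457) = (23241404969742401,1041472259739240)

179777 8056
64639539457 2896567024
23241404969742401 1041472259739240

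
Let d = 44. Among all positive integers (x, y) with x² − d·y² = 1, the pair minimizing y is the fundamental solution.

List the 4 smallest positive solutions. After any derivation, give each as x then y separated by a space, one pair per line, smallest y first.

d=44: √d = [6; 1,1,1,2,1,1,1,12] (ℓ=8, even), read p_7/q_7
a_0=6:  p_0=6·1+0=6,  q_0=6·0+1=1
…
a_2=1:  p_2=1·7+6=13,  q_2=1·1+1=2
a_3=1:  p_3=1·13+7=20,  q_3=1·2+1=3
…
a_6=1:  p_6=1·73+53=126,  q_6=1·11+8=19
a_7=1:  p_7=1·126+73=199,  q_7=1·19+11=30
fundamental: x₁=199, y₁=30  (since 39601 − 44·900 = 1)
(x_2, y_2) = (199·199 + 44·30·30, 199·30 + 30·199) = (79201, 11940)
(x_3, y_3) = (199·79201 + 44·30·11940, 199·11940 + 30·79201) = (31521799, 4752090)
(x_4, y_4) = (199·31521799 + 44·30·4752090, 199·4752090 + 30·31521799) = (12545596801, 1891319880)

199 30
79201 11940
31521799 4752090
12545596801 1891319880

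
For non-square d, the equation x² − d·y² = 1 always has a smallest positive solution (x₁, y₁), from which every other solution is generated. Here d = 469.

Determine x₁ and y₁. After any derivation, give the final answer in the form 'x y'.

137215 6336

√469 → a₀=21, period (1,1,1,10,6,10,1,1,1,42); ℓ=10 even so k=9
i=0: a=21 ⇒ p=21, q=1
…
i=2: a=1 ⇒ p=43, q=2
…
i=4: a=10 ⇒ p=693, q=32
i=5: a=6 ⇒ p=4223, q=195
…
i=8: a=1 ⇒ p=90069, q=4159
i=9: a=1 ⇒ p=137215, q=6336
→ (137215, 6336).  Check: 137215²=18827956225, 469·6336²=18827956224, difference 1.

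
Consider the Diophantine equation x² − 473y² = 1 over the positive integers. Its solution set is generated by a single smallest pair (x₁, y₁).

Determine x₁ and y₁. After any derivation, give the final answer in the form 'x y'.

[21; 1,2,1,42] for √473; ℓ=4 ⇒ convergent index 3
i=0: a=21 ⇒ p=21, q=1
i=1: a=1 ⇒ p=22, q=1
i=2: a=2 ⇒ p=65, q=3
i=3: a=1 ⇒ p=87, q=4
(x₁, y₁) = (87, 4);  87² − 473·4² = 1 ✓

87 4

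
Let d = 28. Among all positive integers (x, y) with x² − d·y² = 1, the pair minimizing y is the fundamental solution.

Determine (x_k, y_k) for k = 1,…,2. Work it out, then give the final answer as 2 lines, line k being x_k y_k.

d=28: √d = [5; 3,2,3,10] (ℓ=4, even), read p_3/q_3
k=0  a_k=5  p_k/q_k = 5/1
k=1  a_k=3  p_k/q_k = 16/3
k=2  a_k=2  p_k/q_k = 37/7
k=3  a_k=3  p_k/q_k = 127/24
→ (127, 24).  Check: 127²=16129, 28·24²=16128, difference 1.
(127+24√28)^2 = 32257 + 6096√28

127 24
32257 6096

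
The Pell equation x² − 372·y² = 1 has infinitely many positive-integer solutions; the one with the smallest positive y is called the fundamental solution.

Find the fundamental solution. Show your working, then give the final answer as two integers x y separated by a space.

12151 630

√372 = [19; 3,2,12,2,3,38, …], period ℓ=6 (even) → k=5
k=0  a_k=19  p_k/q_k = 19/1
…
k=3  a_k=12  p_k/q_k = 1678/87
k=4  a_k=2  p_k/q_k = 3491/181
k=5  a_k=3  p_k/q_k = 12151/630
→ (12151, 630).  Check: 12151²=147646801, 372·630²=147646800, difference 1.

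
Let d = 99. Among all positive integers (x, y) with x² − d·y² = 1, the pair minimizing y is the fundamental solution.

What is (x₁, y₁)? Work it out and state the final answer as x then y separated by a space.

[9; 1,18] for √99; ℓ=2 ⇒ convergent index 1
a_0=9:  p_0=9·1+0=9,  q_0=9·0+1=1
a_1=1:  p_1=1·9+1=10,  q_1=1·1+0=1
fundamental: x₁=10, y₁=1  (since 100 − 99·1 = 1)

10 1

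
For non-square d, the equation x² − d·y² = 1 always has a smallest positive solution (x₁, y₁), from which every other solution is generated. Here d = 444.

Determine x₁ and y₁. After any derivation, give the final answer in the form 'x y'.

295 14

[21; 14,42] for √444; ℓ=2 ⇒ convergent index 1
i=0: a=21 ⇒ p=21, q=1
i=1: a=14 ⇒ p=295, q=14
(x₁, y₁) = (295, 14);  295² − 444·14² = 1 ✓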